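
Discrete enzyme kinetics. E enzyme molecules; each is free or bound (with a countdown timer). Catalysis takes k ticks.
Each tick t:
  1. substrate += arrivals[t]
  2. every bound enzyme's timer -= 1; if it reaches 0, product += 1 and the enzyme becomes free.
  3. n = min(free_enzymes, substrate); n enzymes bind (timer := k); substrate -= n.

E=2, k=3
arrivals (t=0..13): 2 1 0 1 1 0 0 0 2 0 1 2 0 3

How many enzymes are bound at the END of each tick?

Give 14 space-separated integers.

t=0: arr=2 -> substrate=0 bound=2 product=0
t=1: arr=1 -> substrate=1 bound=2 product=0
t=2: arr=0 -> substrate=1 bound=2 product=0
t=3: arr=1 -> substrate=0 bound=2 product=2
t=4: arr=1 -> substrate=1 bound=2 product=2
t=5: arr=0 -> substrate=1 bound=2 product=2
t=6: arr=0 -> substrate=0 bound=1 product=4
t=7: arr=0 -> substrate=0 bound=1 product=4
t=8: arr=2 -> substrate=1 bound=2 product=4
t=9: arr=0 -> substrate=0 bound=2 product=5
t=10: arr=1 -> substrate=1 bound=2 product=5
t=11: arr=2 -> substrate=2 bound=2 product=6
t=12: arr=0 -> substrate=1 bound=2 product=7
t=13: arr=3 -> substrate=4 bound=2 product=7

Answer: 2 2 2 2 2 2 1 1 2 2 2 2 2 2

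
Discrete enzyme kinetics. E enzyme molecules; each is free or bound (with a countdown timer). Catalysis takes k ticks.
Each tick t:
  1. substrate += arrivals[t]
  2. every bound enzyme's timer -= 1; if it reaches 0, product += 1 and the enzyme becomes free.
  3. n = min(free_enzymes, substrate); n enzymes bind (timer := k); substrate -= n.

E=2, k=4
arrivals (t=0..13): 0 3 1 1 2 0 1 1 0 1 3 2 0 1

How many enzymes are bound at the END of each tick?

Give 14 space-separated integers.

Answer: 0 2 2 2 2 2 2 2 2 2 2 2 2 2

Derivation:
t=0: arr=0 -> substrate=0 bound=0 product=0
t=1: arr=3 -> substrate=1 bound=2 product=0
t=2: arr=1 -> substrate=2 bound=2 product=0
t=3: arr=1 -> substrate=3 bound=2 product=0
t=4: arr=2 -> substrate=5 bound=2 product=0
t=5: arr=0 -> substrate=3 bound=2 product=2
t=6: arr=1 -> substrate=4 bound=2 product=2
t=7: arr=1 -> substrate=5 bound=2 product=2
t=8: arr=0 -> substrate=5 bound=2 product=2
t=9: arr=1 -> substrate=4 bound=2 product=4
t=10: arr=3 -> substrate=7 bound=2 product=4
t=11: arr=2 -> substrate=9 bound=2 product=4
t=12: arr=0 -> substrate=9 bound=2 product=4
t=13: arr=1 -> substrate=8 bound=2 product=6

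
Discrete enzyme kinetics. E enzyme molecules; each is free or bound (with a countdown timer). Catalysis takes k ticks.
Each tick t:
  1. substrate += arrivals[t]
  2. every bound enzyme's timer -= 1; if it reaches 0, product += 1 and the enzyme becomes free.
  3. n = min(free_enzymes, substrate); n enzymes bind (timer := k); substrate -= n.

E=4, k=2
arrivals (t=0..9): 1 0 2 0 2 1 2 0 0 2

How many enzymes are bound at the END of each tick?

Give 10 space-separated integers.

Answer: 1 1 2 2 2 3 3 2 0 2

Derivation:
t=0: arr=1 -> substrate=0 bound=1 product=0
t=1: arr=0 -> substrate=0 bound=1 product=0
t=2: arr=2 -> substrate=0 bound=2 product=1
t=3: arr=0 -> substrate=0 bound=2 product=1
t=4: arr=2 -> substrate=0 bound=2 product=3
t=5: arr=1 -> substrate=0 bound=3 product=3
t=6: arr=2 -> substrate=0 bound=3 product=5
t=7: arr=0 -> substrate=0 bound=2 product=6
t=8: arr=0 -> substrate=0 bound=0 product=8
t=9: arr=2 -> substrate=0 bound=2 product=8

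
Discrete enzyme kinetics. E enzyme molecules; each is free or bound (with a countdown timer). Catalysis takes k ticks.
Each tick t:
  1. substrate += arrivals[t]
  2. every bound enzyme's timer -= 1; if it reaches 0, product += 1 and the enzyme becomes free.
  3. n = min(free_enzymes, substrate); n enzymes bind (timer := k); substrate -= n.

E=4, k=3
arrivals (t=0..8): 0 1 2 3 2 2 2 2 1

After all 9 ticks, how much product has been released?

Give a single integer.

Answer: 7

Derivation:
t=0: arr=0 -> substrate=0 bound=0 product=0
t=1: arr=1 -> substrate=0 bound=1 product=0
t=2: arr=2 -> substrate=0 bound=3 product=0
t=3: arr=3 -> substrate=2 bound=4 product=0
t=4: arr=2 -> substrate=3 bound=4 product=1
t=5: arr=2 -> substrate=3 bound=4 product=3
t=6: arr=2 -> substrate=4 bound=4 product=4
t=7: arr=2 -> substrate=5 bound=4 product=5
t=8: arr=1 -> substrate=4 bound=4 product=7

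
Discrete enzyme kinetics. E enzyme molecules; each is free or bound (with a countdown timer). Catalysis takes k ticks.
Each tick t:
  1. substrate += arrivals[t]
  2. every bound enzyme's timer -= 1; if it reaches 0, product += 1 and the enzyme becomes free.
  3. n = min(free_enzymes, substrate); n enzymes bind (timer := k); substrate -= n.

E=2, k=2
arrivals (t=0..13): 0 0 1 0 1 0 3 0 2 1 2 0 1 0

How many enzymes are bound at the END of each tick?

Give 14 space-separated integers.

Answer: 0 0 1 1 1 1 2 2 2 2 2 2 2 2

Derivation:
t=0: arr=0 -> substrate=0 bound=0 product=0
t=1: arr=0 -> substrate=0 bound=0 product=0
t=2: arr=1 -> substrate=0 bound=1 product=0
t=3: arr=0 -> substrate=0 bound=1 product=0
t=4: arr=1 -> substrate=0 bound=1 product=1
t=5: arr=0 -> substrate=0 bound=1 product=1
t=6: arr=3 -> substrate=1 bound=2 product=2
t=7: arr=0 -> substrate=1 bound=2 product=2
t=8: arr=2 -> substrate=1 bound=2 product=4
t=9: arr=1 -> substrate=2 bound=2 product=4
t=10: arr=2 -> substrate=2 bound=2 product=6
t=11: arr=0 -> substrate=2 bound=2 product=6
t=12: arr=1 -> substrate=1 bound=2 product=8
t=13: arr=0 -> substrate=1 bound=2 product=8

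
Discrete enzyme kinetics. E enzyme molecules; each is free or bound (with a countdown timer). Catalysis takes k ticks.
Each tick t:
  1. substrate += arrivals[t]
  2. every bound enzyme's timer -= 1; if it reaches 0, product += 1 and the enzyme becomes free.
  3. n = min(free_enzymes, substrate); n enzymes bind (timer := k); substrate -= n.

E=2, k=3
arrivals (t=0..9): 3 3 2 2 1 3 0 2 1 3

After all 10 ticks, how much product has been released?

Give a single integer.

t=0: arr=3 -> substrate=1 bound=2 product=0
t=1: arr=3 -> substrate=4 bound=2 product=0
t=2: arr=2 -> substrate=6 bound=2 product=0
t=3: arr=2 -> substrate=6 bound=2 product=2
t=4: arr=1 -> substrate=7 bound=2 product=2
t=5: arr=3 -> substrate=10 bound=2 product=2
t=6: arr=0 -> substrate=8 bound=2 product=4
t=7: arr=2 -> substrate=10 bound=2 product=4
t=8: arr=1 -> substrate=11 bound=2 product=4
t=9: arr=3 -> substrate=12 bound=2 product=6

Answer: 6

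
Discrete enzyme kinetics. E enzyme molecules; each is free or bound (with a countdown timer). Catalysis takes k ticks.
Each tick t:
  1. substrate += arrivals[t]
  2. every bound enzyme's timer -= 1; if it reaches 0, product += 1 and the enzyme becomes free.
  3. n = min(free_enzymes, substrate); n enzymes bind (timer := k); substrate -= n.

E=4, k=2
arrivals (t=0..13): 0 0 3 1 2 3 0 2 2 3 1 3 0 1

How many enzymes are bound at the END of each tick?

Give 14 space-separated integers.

t=0: arr=0 -> substrate=0 bound=0 product=0
t=1: arr=0 -> substrate=0 bound=0 product=0
t=2: arr=3 -> substrate=0 bound=3 product=0
t=3: arr=1 -> substrate=0 bound=4 product=0
t=4: arr=2 -> substrate=0 bound=3 product=3
t=5: arr=3 -> substrate=1 bound=4 product=4
t=6: arr=0 -> substrate=0 bound=3 product=6
t=7: arr=2 -> substrate=0 bound=3 product=8
t=8: arr=2 -> substrate=0 bound=4 product=9
t=9: arr=3 -> substrate=1 bound=4 product=11
t=10: arr=1 -> substrate=0 bound=4 product=13
t=11: arr=3 -> substrate=1 bound=4 product=15
t=12: arr=0 -> substrate=0 bound=3 product=17
t=13: arr=1 -> substrate=0 bound=2 product=19

Answer: 0 0 3 4 3 4 3 3 4 4 4 4 3 2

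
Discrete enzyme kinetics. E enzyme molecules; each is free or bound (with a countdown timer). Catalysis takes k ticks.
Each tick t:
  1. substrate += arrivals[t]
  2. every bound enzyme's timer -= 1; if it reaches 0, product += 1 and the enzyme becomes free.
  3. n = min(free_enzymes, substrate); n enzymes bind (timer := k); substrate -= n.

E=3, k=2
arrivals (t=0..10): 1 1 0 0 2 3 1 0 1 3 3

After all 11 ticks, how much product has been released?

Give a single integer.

Answer: 9

Derivation:
t=0: arr=1 -> substrate=0 bound=1 product=0
t=1: arr=1 -> substrate=0 bound=2 product=0
t=2: arr=0 -> substrate=0 bound=1 product=1
t=3: arr=0 -> substrate=0 bound=0 product=2
t=4: arr=2 -> substrate=0 bound=2 product=2
t=5: arr=3 -> substrate=2 bound=3 product=2
t=6: arr=1 -> substrate=1 bound=3 product=4
t=7: arr=0 -> substrate=0 bound=3 product=5
t=8: arr=1 -> substrate=0 bound=2 product=7
t=9: arr=3 -> substrate=1 bound=3 product=8
t=10: arr=3 -> substrate=3 bound=3 product=9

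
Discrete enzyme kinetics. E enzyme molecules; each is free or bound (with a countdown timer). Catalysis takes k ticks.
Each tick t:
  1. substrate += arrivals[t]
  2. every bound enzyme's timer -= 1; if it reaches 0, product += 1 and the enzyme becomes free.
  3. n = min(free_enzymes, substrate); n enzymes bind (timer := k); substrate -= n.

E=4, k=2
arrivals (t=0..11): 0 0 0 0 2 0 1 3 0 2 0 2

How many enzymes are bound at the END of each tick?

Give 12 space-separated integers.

Answer: 0 0 0 0 2 2 1 4 3 2 2 2

Derivation:
t=0: arr=0 -> substrate=0 bound=0 product=0
t=1: arr=0 -> substrate=0 bound=0 product=0
t=2: arr=0 -> substrate=0 bound=0 product=0
t=3: arr=0 -> substrate=0 bound=0 product=0
t=4: arr=2 -> substrate=0 bound=2 product=0
t=5: arr=0 -> substrate=0 bound=2 product=0
t=6: arr=1 -> substrate=0 bound=1 product=2
t=7: arr=3 -> substrate=0 bound=4 product=2
t=8: arr=0 -> substrate=0 bound=3 product=3
t=9: arr=2 -> substrate=0 bound=2 product=6
t=10: arr=0 -> substrate=0 bound=2 product=6
t=11: arr=2 -> substrate=0 bound=2 product=8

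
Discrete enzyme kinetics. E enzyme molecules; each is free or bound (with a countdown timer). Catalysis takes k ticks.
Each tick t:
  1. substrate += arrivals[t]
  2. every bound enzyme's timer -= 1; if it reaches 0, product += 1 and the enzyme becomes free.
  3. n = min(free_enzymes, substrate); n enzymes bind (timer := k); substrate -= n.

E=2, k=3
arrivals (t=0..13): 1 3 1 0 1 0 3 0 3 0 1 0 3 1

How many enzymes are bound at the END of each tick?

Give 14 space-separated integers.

t=0: arr=1 -> substrate=0 bound=1 product=0
t=1: arr=3 -> substrate=2 bound=2 product=0
t=2: arr=1 -> substrate=3 bound=2 product=0
t=3: arr=0 -> substrate=2 bound=2 product=1
t=4: arr=1 -> substrate=2 bound=2 product=2
t=5: arr=0 -> substrate=2 bound=2 product=2
t=6: arr=3 -> substrate=4 bound=2 product=3
t=7: arr=0 -> substrate=3 bound=2 product=4
t=8: arr=3 -> substrate=6 bound=2 product=4
t=9: arr=0 -> substrate=5 bound=2 product=5
t=10: arr=1 -> substrate=5 bound=2 product=6
t=11: arr=0 -> substrate=5 bound=2 product=6
t=12: arr=3 -> substrate=7 bound=2 product=7
t=13: arr=1 -> substrate=7 bound=2 product=8

Answer: 1 2 2 2 2 2 2 2 2 2 2 2 2 2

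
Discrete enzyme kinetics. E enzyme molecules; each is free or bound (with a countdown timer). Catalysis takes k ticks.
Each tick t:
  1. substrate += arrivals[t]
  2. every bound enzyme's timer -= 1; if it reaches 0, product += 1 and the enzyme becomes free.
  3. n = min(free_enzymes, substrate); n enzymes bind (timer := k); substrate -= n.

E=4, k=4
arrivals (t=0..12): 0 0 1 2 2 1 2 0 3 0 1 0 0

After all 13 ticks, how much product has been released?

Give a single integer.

t=0: arr=0 -> substrate=0 bound=0 product=0
t=1: arr=0 -> substrate=0 bound=0 product=0
t=2: arr=1 -> substrate=0 bound=1 product=0
t=3: arr=2 -> substrate=0 bound=3 product=0
t=4: arr=2 -> substrate=1 bound=4 product=0
t=5: arr=1 -> substrate=2 bound=4 product=0
t=6: arr=2 -> substrate=3 bound=4 product=1
t=7: arr=0 -> substrate=1 bound=4 product=3
t=8: arr=3 -> substrate=3 bound=4 product=4
t=9: arr=0 -> substrate=3 bound=4 product=4
t=10: arr=1 -> substrate=3 bound=4 product=5
t=11: arr=0 -> substrate=1 bound=4 product=7
t=12: arr=0 -> substrate=0 bound=4 product=8

Answer: 8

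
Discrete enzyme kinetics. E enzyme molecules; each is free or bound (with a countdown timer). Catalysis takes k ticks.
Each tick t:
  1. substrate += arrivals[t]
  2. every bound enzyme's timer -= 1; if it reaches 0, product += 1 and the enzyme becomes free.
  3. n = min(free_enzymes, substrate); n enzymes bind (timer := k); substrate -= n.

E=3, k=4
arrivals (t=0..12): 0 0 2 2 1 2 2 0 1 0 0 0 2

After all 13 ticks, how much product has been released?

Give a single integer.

t=0: arr=0 -> substrate=0 bound=0 product=0
t=1: arr=0 -> substrate=0 bound=0 product=0
t=2: arr=2 -> substrate=0 bound=2 product=0
t=3: arr=2 -> substrate=1 bound=3 product=0
t=4: arr=1 -> substrate=2 bound=3 product=0
t=5: arr=2 -> substrate=4 bound=3 product=0
t=6: arr=2 -> substrate=4 bound=3 product=2
t=7: arr=0 -> substrate=3 bound=3 product=3
t=8: arr=1 -> substrate=4 bound=3 product=3
t=9: arr=0 -> substrate=4 bound=3 product=3
t=10: arr=0 -> substrate=2 bound=3 product=5
t=11: arr=0 -> substrate=1 bound=3 product=6
t=12: arr=2 -> substrate=3 bound=3 product=6

Answer: 6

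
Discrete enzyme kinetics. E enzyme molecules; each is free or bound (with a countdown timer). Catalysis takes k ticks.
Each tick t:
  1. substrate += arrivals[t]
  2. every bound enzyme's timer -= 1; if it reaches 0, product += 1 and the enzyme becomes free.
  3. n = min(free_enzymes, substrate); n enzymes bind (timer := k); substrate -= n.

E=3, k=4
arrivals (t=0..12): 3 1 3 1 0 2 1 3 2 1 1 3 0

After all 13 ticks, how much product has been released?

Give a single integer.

t=0: arr=3 -> substrate=0 bound=3 product=0
t=1: arr=1 -> substrate=1 bound=3 product=0
t=2: arr=3 -> substrate=4 bound=3 product=0
t=3: arr=1 -> substrate=5 bound=3 product=0
t=4: arr=0 -> substrate=2 bound=3 product=3
t=5: arr=2 -> substrate=4 bound=3 product=3
t=6: arr=1 -> substrate=5 bound=3 product=3
t=7: arr=3 -> substrate=8 bound=3 product=3
t=8: arr=2 -> substrate=7 bound=3 product=6
t=9: arr=1 -> substrate=8 bound=3 product=6
t=10: arr=1 -> substrate=9 bound=3 product=6
t=11: arr=3 -> substrate=12 bound=3 product=6
t=12: arr=0 -> substrate=9 bound=3 product=9

Answer: 9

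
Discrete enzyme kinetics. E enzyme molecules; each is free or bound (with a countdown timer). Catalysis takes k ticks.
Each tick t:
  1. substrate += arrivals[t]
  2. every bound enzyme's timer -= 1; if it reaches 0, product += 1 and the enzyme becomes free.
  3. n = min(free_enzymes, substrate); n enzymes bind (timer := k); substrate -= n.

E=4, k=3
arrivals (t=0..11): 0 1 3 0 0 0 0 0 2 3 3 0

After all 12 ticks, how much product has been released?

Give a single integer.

Answer: 6

Derivation:
t=0: arr=0 -> substrate=0 bound=0 product=0
t=1: arr=1 -> substrate=0 bound=1 product=0
t=2: arr=3 -> substrate=0 bound=4 product=0
t=3: arr=0 -> substrate=0 bound=4 product=0
t=4: arr=0 -> substrate=0 bound=3 product=1
t=5: arr=0 -> substrate=0 bound=0 product=4
t=6: arr=0 -> substrate=0 bound=0 product=4
t=7: arr=0 -> substrate=0 bound=0 product=4
t=8: arr=2 -> substrate=0 bound=2 product=4
t=9: arr=3 -> substrate=1 bound=4 product=4
t=10: arr=3 -> substrate=4 bound=4 product=4
t=11: arr=0 -> substrate=2 bound=4 product=6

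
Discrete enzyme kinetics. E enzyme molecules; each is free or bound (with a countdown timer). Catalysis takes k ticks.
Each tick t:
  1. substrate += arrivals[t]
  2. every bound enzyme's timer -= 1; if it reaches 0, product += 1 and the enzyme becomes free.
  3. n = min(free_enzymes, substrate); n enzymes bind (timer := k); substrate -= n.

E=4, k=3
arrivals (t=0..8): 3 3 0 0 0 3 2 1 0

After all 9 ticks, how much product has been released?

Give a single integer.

Answer: 8

Derivation:
t=0: arr=3 -> substrate=0 bound=3 product=0
t=1: arr=3 -> substrate=2 bound=4 product=0
t=2: arr=0 -> substrate=2 bound=4 product=0
t=3: arr=0 -> substrate=0 bound=3 product=3
t=4: arr=0 -> substrate=0 bound=2 product=4
t=5: arr=3 -> substrate=1 bound=4 product=4
t=6: arr=2 -> substrate=1 bound=4 product=6
t=7: arr=1 -> substrate=2 bound=4 product=6
t=8: arr=0 -> substrate=0 bound=4 product=8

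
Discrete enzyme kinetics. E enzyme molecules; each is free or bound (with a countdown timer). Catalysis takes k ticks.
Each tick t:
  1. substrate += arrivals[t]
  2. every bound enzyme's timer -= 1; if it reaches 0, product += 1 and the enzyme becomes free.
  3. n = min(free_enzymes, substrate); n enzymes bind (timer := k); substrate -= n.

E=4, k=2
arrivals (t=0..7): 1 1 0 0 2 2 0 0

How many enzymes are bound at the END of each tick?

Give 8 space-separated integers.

t=0: arr=1 -> substrate=0 bound=1 product=0
t=1: arr=1 -> substrate=0 bound=2 product=0
t=2: arr=0 -> substrate=0 bound=1 product=1
t=3: arr=0 -> substrate=0 bound=0 product=2
t=4: arr=2 -> substrate=0 bound=2 product=2
t=5: arr=2 -> substrate=0 bound=4 product=2
t=6: arr=0 -> substrate=0 bound=2 product=4
t=7: arr=0 -> substrate=0 bound=0 product=6

Answer: 1 2 1 0 2 4 2 0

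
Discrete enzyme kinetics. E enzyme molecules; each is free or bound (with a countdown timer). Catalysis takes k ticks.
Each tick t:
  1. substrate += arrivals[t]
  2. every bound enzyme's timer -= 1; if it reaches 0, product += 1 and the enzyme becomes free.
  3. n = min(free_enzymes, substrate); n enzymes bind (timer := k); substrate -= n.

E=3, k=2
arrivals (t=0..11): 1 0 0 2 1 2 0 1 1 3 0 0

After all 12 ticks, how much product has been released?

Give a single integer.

t=0: arr=1 -> substrate=0 bound=1 product=0
t=1: arr=0 -> substrate=0 bound=1 product=0
t=2: arr=0 -> substrate=0 bound=0 product=1
t=3: arr=2 -> substrate=0 bound=2 product=1
t=4: arr=1 -> substrate=0 bound=3 product=1
t=5: arr=2 -> substrate=0 bound=3 product=3
t=6: arr=0 -> substrate=0 bound=2 product=4
t=7: arr=1 -> substrate=0 bound=1 product=6
t=8: arr=1 -> substrate=0 bound=2 product=6
t=9: arr=3 -> substrate=1 bound=3 product=7
t=10: arr=0 -> substrate=0 bound=3 product=8
t=11: arr=0 -> substrate=0 bound=1 product=10

Answer: 10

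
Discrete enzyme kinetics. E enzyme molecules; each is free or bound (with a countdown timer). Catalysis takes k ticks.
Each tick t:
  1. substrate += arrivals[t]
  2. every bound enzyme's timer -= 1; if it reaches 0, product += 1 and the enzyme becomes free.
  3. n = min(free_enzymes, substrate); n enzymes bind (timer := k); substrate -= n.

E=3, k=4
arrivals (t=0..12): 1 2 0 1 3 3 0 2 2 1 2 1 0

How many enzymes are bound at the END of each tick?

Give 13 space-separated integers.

Answer: 1 3 3 3 3 3 3 3 3 3 3 3 3

Derivation:
t=0: arr=1 -> substrate=0 bound=1 product=0
t=1: arr=2 -> substrate=0 bound=3 product=0
t=2: arr=0 -> substrate=0 bound=3 product=0
t=3: arr=1 -> substrate=1 bound=3 product=0
t=4: arr=3 -> substrate=3 bound=3 product=1
t=5: arr=3 -> substrate=4 bound=3 product=3
t=6: arr=0 -> substrate=4 bound=3 product=3
t=7: arr=2 -> substrate=6 bound=3 product=3
t=8: arr=2 -> substrate=7 bound=3 product=4
t=9: arr=1 -> substrate=6 bound=3 product=6
t=10: arr=2 -> substrate=8 bound=3 product=6
t=11: arr=1 -> substrate=9 bound=3 product=6
t=12: arr=0 -> substrate=8 bound=3 product=7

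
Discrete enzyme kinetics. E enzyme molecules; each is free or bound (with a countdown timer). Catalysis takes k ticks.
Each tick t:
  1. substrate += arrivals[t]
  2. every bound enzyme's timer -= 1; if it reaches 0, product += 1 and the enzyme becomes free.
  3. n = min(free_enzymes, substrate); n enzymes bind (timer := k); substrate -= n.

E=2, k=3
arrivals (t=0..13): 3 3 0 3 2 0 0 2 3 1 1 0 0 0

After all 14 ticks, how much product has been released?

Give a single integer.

Answer: 8

Derivation:
t=0: arr=3 -> substrate=1 bound=2 product=0
t=1: arr=3 -> substrate=4 bound=2 product=0
t=2: arr=0 -> substrate=4 bound=2 product=0
t=3: arr=3 -> substrate=5 bound=2 product=2
t=4: arr=2 -> substrate=7 bound=2 product=2
t=5: arr=0 -> substrate=7 bound=2 product=2
t=6: arr=0 -> substrate=5 bound=2 product=4
t=7: arr=2 -> substrate=7 bound=2 product=4
t=8: arr=3 -> substrate=10 bound=2 product=4
t=9: arr=1 -> substrate=9 bound=2 product=6
t=10: arr=1 -> substrate=10 bound=2 product=6
t=11: arr=0 -> substrate=10 bound=2 product=6
t=12: arr=0 -> substrate=8 bound=2 product=8
t=13: arr=0 -> substrate=8 bound=2 product=8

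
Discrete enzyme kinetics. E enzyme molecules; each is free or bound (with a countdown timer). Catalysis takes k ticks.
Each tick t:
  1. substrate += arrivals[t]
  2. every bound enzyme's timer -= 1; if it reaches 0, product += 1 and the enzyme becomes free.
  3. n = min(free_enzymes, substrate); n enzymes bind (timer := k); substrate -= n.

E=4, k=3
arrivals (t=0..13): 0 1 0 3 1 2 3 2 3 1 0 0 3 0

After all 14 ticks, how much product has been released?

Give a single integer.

Answer: 13

Derivation:
t=0: arr=0 -> substrate=0 bound=0 product=0
t=1: arr=1 -> substrate=0 bound=1 product=0
t=2: arr=0 -> substrate=0 bound=1 product=0
t=3: arr=3 -> substrate=0 bound=4 product=0
t=4: arr=1 -> substrate=0 bound=4 product=1
t=5: arr=2 -> substrate=2 bound=4 product=1
t=6: arr=3 -> substrate=2 bound=4 product=4
t=7: arr=2 -> substrate=3 bound=4 product=5
t=8: arr=3 -> substrate=6 bound=4 product=5
t=9: arr=1 -> substrate=4 bound=4 product=8
t=10: arr=0 -> substrate=3 bound=4 product=9
t=11: arr=0 -> substrate=3 bound=4 product=9
t=12: arr=3 -> substrate=3 bound=4 product=12
t=13: arr=0 -> substrate=2 bound=4 product=13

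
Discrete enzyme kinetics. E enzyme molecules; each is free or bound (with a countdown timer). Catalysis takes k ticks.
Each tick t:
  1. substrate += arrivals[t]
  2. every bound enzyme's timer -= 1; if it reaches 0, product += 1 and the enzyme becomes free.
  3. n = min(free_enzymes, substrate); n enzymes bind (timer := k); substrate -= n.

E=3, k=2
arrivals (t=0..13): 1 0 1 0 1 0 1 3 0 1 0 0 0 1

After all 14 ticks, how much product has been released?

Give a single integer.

t=0: arr=1 -> substrate=0 bound=1 product=0
t=1: arr=0 -> substrate=0 bound=1 product=0
t=2: arr=1 -> substrate=0 bound=1 product=1
t=3: arr=0 -> substrate=0 bound=1 product=1
t=4: arr=1 -> substrate=0 bound=1 product=2
t=5: arr=0 -> substrate=0 bound=1 product=2
t=6: arr=1 -> substrate=0 bound=1 product=3
t=7: arr=3 -> substrate=1 bound=3 product=3
t=8: arr=0 -> substrate=0 bound=3 product=4
t=9: arr=1 -> substrate=0 bound=2 product=6
t=10: arr=0 -> substrate=0 bound=1 product=7
t=11: arr=0 -> substrate=0 bound=0 product=8
t=12: arr=0 -> substrate=0 bound=0 product=8
t=13: arr=1 -> substrate=0 bound=1 product=8

Answer: 8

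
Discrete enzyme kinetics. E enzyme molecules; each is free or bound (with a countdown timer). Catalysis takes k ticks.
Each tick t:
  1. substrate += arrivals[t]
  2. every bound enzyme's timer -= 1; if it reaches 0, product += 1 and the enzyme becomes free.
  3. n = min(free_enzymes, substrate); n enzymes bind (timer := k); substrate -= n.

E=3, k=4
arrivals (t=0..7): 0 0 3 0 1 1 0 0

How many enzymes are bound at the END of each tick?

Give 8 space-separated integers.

t=0: arr=0 -> substrate=0 bound=0 product=0
t=1: arr=0 -> substrate=0 bound=0 product=0
t=2: arr=3 -> substrate=0 bound=3 product=0
t=3: arr=0 -> substrate=0 bound=3 product=0
t=4: arr=1 -> substrate=1 bound=3 product=0
t=5: arr=1 -> substrate=2 bound=3 product=0
t=6: arr=0 -> substrate=0 bound=2 product=3
t=7: arr=0 -> substrate=0 bound=2 product=3

Answer: 0 0 3 3 3 3 2 2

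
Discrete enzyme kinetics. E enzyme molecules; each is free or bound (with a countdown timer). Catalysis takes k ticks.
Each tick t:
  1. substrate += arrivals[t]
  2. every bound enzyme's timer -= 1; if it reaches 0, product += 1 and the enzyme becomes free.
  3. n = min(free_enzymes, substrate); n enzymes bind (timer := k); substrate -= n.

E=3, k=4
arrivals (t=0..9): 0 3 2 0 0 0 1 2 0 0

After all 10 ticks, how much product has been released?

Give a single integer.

Answer: 5

Derivation:
t=0: arr=0 -> substrate=0 bound=0 product=0
t=1: arr=3 -> substrate=0 bound=3 product=0
t=2: arr=2 -> substrate=2 bound=3 product=0
t=3: arr=0 -> substrate=2 bound=3 product=0
t=4: arr=0 -> substrate=2 bound=3 product=0
t=5: arr=0 -> substrate=0 bound=2 product=3
t=6: arr=1 -> substrate=0 bound=3 product=3
t=7: arr=2 -> substrate=2 bound=3 product=3
t=8: arr=0 -> substrate=2 bound=3 product=3
t=9: arr=0 -> substrate=0 bound=3 product=5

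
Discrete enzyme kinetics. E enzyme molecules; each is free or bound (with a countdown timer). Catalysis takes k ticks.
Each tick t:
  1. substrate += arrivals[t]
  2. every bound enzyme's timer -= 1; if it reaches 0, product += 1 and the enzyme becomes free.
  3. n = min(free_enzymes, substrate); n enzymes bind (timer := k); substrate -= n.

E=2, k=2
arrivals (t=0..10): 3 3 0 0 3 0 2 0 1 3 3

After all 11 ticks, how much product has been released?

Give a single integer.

t=0: arr=3 -> substrate=1 bound=2 product=0
t=1: arr=3 -> substrate=4 bound=2 product=0
t=2: arr=0 -> substrate=2 bound=2 product=2
t=3: arr=0 -> substrate=2 bound=2 product=2
t=4: arr=3 -> substrate=3 bound=2 product=4
t=5: arr=0 -> substrate=3 bound=2 product=4
t=6: arr=2 -> substrate=3 bound=2 product=6
t=7: arr=0 -> substrate=3 bound=2 product=6
t=8: arr=1 -> substrate=2 bound=2 product=8
t=9: arr=3 -> substrate=5 bound=2 product=8
t=10: arr=3 -> substrate=6 bound=2 product=10

Answer: 10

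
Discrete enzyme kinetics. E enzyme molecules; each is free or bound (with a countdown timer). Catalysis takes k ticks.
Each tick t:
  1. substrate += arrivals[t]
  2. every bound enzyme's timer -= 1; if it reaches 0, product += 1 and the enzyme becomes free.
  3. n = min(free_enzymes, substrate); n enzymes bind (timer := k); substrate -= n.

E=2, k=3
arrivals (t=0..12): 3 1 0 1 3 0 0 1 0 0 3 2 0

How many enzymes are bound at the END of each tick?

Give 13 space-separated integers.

t=0: arr=3 -> substrate=1 bound=2 product=0
t=1: arr=1 -> substrate=2 bound=2 product=0
t=2: arr=0 -> substrate=2 bound=2 product=0
t=3: arr=1 -> substrate=1 bound=2 product=2
t=4: arr=3 -> substrate=4 bound=2 product=2
t=5: arr=0 -> substrate=4 bound=2 product=2
t=6: arr=0 -> substrate=2 bound=2 product=4
t=7: arr=1 -> substrate=3 bound=2 product=4
t=8: arr=0 -> substrate=3 bound=2 product=4
t=9: arr=0 -> substrate=1 bound=2 product=6
t=10: arr=3 -> substrate=4 bound=2 product=6
t=11: arr=2 -> substrate=6 bound=2 product=6
t=12: arr=0 -> substrate=4 bound=2 product=8

Answer: 2 2 2 2 2 2 2 2 2 2 2 2 2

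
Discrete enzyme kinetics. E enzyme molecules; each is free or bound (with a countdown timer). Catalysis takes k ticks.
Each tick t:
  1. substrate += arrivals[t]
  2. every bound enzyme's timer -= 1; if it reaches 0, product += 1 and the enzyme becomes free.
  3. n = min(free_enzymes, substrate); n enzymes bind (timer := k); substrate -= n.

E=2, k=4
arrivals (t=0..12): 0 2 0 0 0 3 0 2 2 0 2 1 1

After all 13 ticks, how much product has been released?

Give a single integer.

Answer: 4

Derivation:
t=0: arr=0 -> substrate=0 bound=0 product=0
t=1: arr=2 -> substrate=0 bound=2 product=0
t=2: arr=0 -> substrate=0 bound=2 product=0
t=3: arr=0 -> substrate=0 bound=2 product=0
t=4: arr=0 -> substrate=0 bound=2 product=0
t=5: arr=3 -> substrate=1 bound=2 product=2
t=6: arr=0 -> substrate=1 bound=2 product=2
t=7: arr=2 -> substrate=3 bound=2 product=2
t=8: arr=2 -> substrate=5 bound=2 product=2
t=9: arr=0 -> substrate=3 bound=2 product=4
t=10: arr=2 -> substrate=5 bound=2 product=4
t=11: arr=1 -> substrate=6 bound=2 product=4
t=12: arr=1 -> substrate=7 bound=2 product=4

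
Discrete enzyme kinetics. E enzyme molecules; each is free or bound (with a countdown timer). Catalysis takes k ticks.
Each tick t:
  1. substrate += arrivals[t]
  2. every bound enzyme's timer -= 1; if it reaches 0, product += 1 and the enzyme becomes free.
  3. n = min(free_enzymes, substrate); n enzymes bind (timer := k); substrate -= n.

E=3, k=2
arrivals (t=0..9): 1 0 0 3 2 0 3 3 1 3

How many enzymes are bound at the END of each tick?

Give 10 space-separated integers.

t=0: arr=1 -> substrate=0 bound=1 product=0
t=1: arr=0 -> substrate=0 bound=1 product=0
t=2: arr=0 -> substrate=0 bound=0 product=1
t=3: arr=3 -> substrate=0 bound=3 product=1
t=4: arr=2 -> substrate=2 bound=3 product=1
t=5: arr=0 -> substrate=0 bound=2 product=4
t=6: arr=3 -> substrate=2 bound=3 product=4
t=7: arr=3 -> substrate=3 bound=3 product=6
t=8: arr=1 -> substrate=3 bound=3 product=7
t=9: arr=3 -> substrate=4 bound=3 product=9

Answer: 1 1 0 3 3 2 3 3 3 3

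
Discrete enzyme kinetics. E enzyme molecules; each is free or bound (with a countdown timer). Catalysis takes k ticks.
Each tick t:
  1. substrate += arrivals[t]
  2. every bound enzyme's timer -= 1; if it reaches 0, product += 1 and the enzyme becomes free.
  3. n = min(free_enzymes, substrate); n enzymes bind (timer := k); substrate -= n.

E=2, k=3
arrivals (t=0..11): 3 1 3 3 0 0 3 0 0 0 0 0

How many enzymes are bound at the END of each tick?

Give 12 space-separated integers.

Answer: 2 2 2 2 2 2 2 2 2 2 2 2

Derivation:
t=0: arr=3 -> substrate=1 bound=2 product=0
t=1: arr=1 -> substrate=2 bound=2 product=0
t=2: arr=3 -> substrate=5 bound=2 product=0
t=3: arr=3 -> substrate=6 bound=2 product=2
t=4: arr=0 -> substrate=6 bound=2 product=2
t=5: arr=0 -> substrate=6 bound=2 product=2
t=6: arr=3 -> substrate=7 bound=2 product=4
t=7: arr=0 -> substrate=7 bound=2 product=4
t=8: arr=0 -> substrate=7 bound=2 product=4
t=9: arr=0 -> substrate=5 bound=2 product=6
t=10: arr=0 -> substrate=5 bound=2 product=6
t=11: arr=0 -> substrate=5 bound=2 product=6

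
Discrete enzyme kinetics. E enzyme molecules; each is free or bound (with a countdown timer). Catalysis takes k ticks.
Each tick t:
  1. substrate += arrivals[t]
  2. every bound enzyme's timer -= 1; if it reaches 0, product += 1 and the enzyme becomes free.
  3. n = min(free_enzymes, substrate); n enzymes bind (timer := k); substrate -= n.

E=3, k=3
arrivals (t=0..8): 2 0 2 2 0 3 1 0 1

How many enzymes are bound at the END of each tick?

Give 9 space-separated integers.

t=0: arr=2 -> substrate=0 bound=2 product=0
t=1: arr=0 -> substrate=0 bound=2 product=0
t=2: arr=2 -> substrate=1 bound=3 product=0
t=3: arr=2 -> substrate=1 bound=3 product=2
t=4: arr=0 -> substrate=1 bound=3 product=2
t=5: arr=3 -> substrate=3 bound=3 product=3
t=6: arr=1 -> substrate=2 bound=3 product=5
t=7: arr=0 -> substrate=2 bound=3 product=5
t=8: arr=1 -> substrate=2 bound=3 product=6

Answer: 2 2 3 3 3 3 3 3 3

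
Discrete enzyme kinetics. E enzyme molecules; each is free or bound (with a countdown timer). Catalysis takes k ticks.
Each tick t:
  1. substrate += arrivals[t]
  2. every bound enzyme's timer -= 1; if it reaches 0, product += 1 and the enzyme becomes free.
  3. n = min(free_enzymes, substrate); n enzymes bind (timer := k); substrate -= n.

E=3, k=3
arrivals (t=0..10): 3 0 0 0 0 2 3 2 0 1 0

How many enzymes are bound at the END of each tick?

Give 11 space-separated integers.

Answer: 3 3 3 0 0 2 3 3 3 3 3

Derivation:
t=0: arr=3 -> substrate=0 bound=3 product=0
t=1: arr=0 -> substrate=0 bound=3 product=0
t=2: arr=0 -> substrate=0 bound=3 product=0
t=3: arr=0 -> substrate=0 bound=0 product=3
t=4: arr=0 -> substrate=0 bound=0 product=3
t=5: arr=2 -> substrate=0 bound=2 product=3
t=6: arr=3 -> substrate=2 bound=3 product=3
t=7: arr=2 -> substrate=4 bound=3 product=3
t=8: arr=0 -> substrate=2 bound=3 product=5
t=9: arr=1 -> substrate=2 bound=3 product=6
t=10: arr=0 -> substrate=2 bound=3 product=6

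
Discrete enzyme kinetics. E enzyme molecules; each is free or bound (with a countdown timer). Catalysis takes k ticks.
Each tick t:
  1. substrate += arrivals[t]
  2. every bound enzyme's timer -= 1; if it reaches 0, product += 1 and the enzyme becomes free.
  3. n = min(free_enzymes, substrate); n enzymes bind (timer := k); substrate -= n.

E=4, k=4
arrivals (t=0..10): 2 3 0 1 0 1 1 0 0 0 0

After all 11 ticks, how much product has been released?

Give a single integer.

t=0: arr=2 -> substrate=0 bound=2 product=0
t=1: arr=3 -> substrate=1 bound=4 product=0
t=2: arr=0 -> substrate=1 bound=4 product=0
t=3: arr=1 -> substrate=2 bound=4 product=0
t=4: arr=0 -> substrate=0 bound=4 product=2
t=5: arr=1 -> substrate=0 bound=3 product=4
t=6: arr=1 -> substrate=0 bound=4 product=4
t=7: arr=0 -> substrate=0 bound=4 product=4
t=8: arr=0 -> substrate=0 bound=2 product=6
t=9: arr=0 -> substrate=0 bound=1 product=7
t=10: arr=0 -> substrate=0 bound=0 product=8

Answer: 8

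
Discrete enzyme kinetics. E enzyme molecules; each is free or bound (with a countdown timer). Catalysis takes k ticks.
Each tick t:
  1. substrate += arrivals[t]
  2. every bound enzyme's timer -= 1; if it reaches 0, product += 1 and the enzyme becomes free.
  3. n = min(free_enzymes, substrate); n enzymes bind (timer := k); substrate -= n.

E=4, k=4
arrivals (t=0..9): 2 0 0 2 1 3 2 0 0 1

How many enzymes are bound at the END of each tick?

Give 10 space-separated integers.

t=0: arr=2 -> substrate=0 bound=2 product=0
t=1: arr=0 -> substrate=0 bound=2 product=0
t=2: arr=0 -> substrate=0 bound=2 product=0
t=3: arr=2 -> substrate=0 bound=4 product=0
t=4: arr=1 -> substrate=0 bound=3 product=2
t=5: arr=3 -> substrate=2 bound=4 product=2
t=6: arr=2 -> substrate=4 bound=4 product=2
t=7: arr=0 -> substrate=2 bound=4 product=4
t=8: arr=0 -> substrate=1 bound=4 product=5
t=9: arr=1 -> substrate=1 bound=4 product=6

Answer: 2 2 2 4 3 4 4 4 4 4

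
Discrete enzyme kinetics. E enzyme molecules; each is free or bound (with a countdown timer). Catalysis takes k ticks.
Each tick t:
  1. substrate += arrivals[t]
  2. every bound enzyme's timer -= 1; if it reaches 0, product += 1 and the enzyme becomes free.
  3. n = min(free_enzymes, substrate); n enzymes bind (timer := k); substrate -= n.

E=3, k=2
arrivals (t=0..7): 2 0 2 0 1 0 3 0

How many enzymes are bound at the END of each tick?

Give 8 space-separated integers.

Answer: 2 2 2 2 1 1 3 3

Derivation:
t=0: arr=2 -> substrate=0 bound=2 product=0
t=1: arr=0 -> substrate=0 bound=2 product=0
t=2: arr=2 -> substrate=0 bound=2 product=2
t=3: arr=0 -> substrate=0 bound=2 product=2
t=4: arr=1 -> substrate=0 bound=1 product=4
t=5: arr=0 -> substrate=0 bound=1 product=4
t=6: arr=3 -> substrate=0 bound=3 product=5
t=7: arr=0 -> substrate=0 bound=3 product=5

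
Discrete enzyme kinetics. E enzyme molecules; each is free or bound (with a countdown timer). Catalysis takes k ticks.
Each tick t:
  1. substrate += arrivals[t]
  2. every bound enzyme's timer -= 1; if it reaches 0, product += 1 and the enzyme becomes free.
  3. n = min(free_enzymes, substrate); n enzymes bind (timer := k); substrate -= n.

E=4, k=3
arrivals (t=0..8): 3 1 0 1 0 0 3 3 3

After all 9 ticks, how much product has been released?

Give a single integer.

Answer: 5

Derivation:
t=0: arr=3 -> substrate=0 bound=3 product=0
t=1: arr=1 -> substrate=0 bound=4 product=0
t=2: arr=0 -> substrate=0 bound=4 product=0
t=3: arr=1 -> substrate=0 bound=2 product=3
t=4: arr=0 -> substrate=0 bound=1 product=4
t=5: arr=0 -> substrate=0 bound=1 product=4
t=6: arr=3 -> substrate=0 bound=3 product=5
t=7: arr=3 -> substrate=2 bound=4 product=5
t=8: arr=3 -> substrate=5 bound=4 product=5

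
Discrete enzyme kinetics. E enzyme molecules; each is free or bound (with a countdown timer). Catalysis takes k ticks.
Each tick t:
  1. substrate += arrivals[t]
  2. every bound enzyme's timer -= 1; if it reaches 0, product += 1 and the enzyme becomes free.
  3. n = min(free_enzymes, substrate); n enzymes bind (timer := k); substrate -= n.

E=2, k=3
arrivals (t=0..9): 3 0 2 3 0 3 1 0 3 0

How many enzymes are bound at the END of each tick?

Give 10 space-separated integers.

Answer: 2 2 2 2 2 2 2 2 2 2

Derivation:
t=0: arr=3 -> substrate=1 bound=2 product=0
t=1: arr=0 -> substrate=1 bound=2 product=0
t=2: arr=2 -> substrate=3 bound=2 product=0
t=3: arr=3 -> substrate=4 bound=2 product=2
t=4: arr=0 -> substrate=4 bound=2 product=2
t=5: arr=3 -> substrate=7 bound=2 product=2
t=6: arr=1 -> substrate=6 bound=2 product=4
t=7: arr=0 -> substrate=6 bound=2 product=4
t=8: arr=3 -> substrate=9 bound=2 product=4
t=9: arr=0 -> substrate=7 bound=2 product=6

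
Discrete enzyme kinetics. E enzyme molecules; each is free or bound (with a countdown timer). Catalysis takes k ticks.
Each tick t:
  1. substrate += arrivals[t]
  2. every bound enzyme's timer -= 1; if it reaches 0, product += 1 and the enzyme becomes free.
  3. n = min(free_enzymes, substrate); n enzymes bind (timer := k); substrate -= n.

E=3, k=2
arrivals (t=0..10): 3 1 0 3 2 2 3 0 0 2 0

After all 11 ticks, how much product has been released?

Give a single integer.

Answer: 13

Derivation:
t=0: arr=3 -> substrate=0 bound=3 product=0
t=1: arr=1 -> substrate=1 bound=3 product=0
t=2: arr=0 -> substrate=0 bound=1 product=3
t=3: arr=3 -> substrate=1 bound=3 product=3
t=4: arr=2 -> substrate=2 bound=3 product=4
t=5: arr=2 -> substrate=2 bound=3 product=6
t=6: arr=3 -> substrate=4 bound=3 product=7
t=7: arr=0 -> substrate=2 bound=3 product=9
t=8: arr=0 -> substrate=1 bound=3 product=10
t=9: arr=2 -> substrate=1 bound=3 product=12
t=10: arr=0 -> substrate=0 bound=3 product=13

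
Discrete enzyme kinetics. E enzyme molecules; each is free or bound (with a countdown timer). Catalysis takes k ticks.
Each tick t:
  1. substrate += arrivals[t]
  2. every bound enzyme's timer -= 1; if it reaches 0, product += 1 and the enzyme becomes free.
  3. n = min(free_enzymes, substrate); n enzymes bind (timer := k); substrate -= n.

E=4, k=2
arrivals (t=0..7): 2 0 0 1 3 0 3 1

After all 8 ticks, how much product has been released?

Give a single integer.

t=0: arr=2 -> substrate=0 bound=2 product=0
t=1: arr=0 -> substrate=0 bound=2 product=0
t=2: arr=0 -> substrate=0 bound=0 product=2
t=3: arr=1 -> substrate=0 bound=1 product=2
t=4: arr=3 -> substrate=0 bound=4 product=2
t=5: arr=0 -> substrate=0 bound=3 product=3
t=6: arr=3 -> substrate=0 bound=3 product=6
t=7: arr=1 -> substrate=0 bound=4 product=6

Answer: 6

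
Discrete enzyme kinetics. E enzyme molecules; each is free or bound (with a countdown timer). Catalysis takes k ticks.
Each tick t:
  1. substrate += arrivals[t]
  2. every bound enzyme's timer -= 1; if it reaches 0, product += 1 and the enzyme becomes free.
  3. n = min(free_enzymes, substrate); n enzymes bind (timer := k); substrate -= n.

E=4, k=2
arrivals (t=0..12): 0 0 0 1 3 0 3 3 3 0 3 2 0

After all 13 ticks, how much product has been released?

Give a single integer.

Answer: 15

Derivation:
t=0: arr=0 -> substrate=0 bound=0 product=0
t=1: arr=0 -> substrate=0 bound=0 product=0
t=2: arr=0 -> substrate=0 bound=0 product=0
t=3: arr=1 -> substrate=0 bound=1 product=0
t=4: arr=3 -> substrate=0 bound=4 product=0
t=5: arr=0 -> substrate=0 bound=3 product=1
t=6: arr=3 -> substrate=0 bound=3 product=4
t=7: arr=3 -> substrate=2 bound=4 product=4
t=8: arr=3 -> substrate=2 bound=4 product=7
t=9: arr=0 -> substrate=1 bound=4 product=8
t=10: arr=3 -> substrate=1 bound=4 product=11
t=11: arr=2 -> substrate=2 bound=4 product=12
t=12: arr=0 -> substrate=0 bound=3 product=15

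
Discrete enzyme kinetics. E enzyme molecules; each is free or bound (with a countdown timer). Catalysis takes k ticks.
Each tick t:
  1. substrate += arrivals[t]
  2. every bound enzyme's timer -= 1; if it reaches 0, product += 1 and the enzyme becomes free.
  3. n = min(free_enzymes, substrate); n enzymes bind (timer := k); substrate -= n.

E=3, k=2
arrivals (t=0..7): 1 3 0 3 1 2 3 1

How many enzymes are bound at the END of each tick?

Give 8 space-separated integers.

Answer: 1 3 3 3 3 3 3 3

Derivation:
t=0: arr=1 -> substrate=0 bound=1 product=0
t=1: arr=3 -> substrate=1 bound=3 product=0
t=2: arr=0 -> substrate=0 bound=3 product=1
t=3: arr=3 -> substrate=1 bound=3 product=3
t=4: arr=1 -> substrate=1 bound=3 product=4
t=5: arr=2 -> substrate=1 bound=3 product=6
t=6: arr=3 -> substrate=3 bound=3 product=7
t=7: arr=1 -> substrate=2 bound=3 product=9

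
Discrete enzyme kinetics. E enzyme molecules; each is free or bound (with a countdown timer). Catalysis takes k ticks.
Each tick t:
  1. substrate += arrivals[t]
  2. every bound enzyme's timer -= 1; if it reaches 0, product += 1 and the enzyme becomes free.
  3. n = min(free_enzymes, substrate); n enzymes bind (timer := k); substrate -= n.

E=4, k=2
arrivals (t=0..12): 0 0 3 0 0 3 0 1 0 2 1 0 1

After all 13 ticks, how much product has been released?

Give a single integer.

t=0: arr=0 -> substrate=0 bound=0 product=0
t=1: arr=0 -> substrate=0 bound=0 product=0
t=2: arr=3 -> substrate=0 bound=3 product=0
t=3: arr=0 -> substrate=0 bound=3 product=0
t=4: arr=0 -> substrate=0 bound=0 product=3
t=5: arr=3 -> substrate=0 bound=3 product=3
t=6: arr=0 -> substrate=0 bound=3 product=3
t=7: arr=1 -> substrate=0 bound=1 product=6
t=8: arr=0 -> substrate=0 bound=1 product=6
t=9: arr=2 -> substrate=0 bound=2 product=7
t=10: arr=1 -> substrate=0 bound=3 product=7
t=11: arr=0 -> substrate=0 bound=1 product=9
t=12: arr=1 -> substrate=0 bound=1 product=10

Answer: 10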